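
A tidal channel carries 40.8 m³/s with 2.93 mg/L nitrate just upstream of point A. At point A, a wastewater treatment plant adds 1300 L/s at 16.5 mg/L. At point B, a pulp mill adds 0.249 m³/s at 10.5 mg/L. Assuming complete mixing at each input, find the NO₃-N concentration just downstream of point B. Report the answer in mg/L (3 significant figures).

3.39 mg/L

1300 L/s = 1.3 m³/s.
After input A: C = (40.8·2.93 + 1.3·16.5) / 42.1 = 3.349 mg/L.
After input B: C = (42.1·3.349 + 0.249·10.5) / 42.35 = 3.391 mg/L.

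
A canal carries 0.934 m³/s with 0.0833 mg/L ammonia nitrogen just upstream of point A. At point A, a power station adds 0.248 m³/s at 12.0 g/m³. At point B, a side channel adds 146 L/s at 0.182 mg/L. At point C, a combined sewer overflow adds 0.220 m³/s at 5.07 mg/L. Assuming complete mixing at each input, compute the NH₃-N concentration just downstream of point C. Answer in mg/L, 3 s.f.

2.71 mg/L

After input A: C = (0.934·0.0833 + 0.248·12) / 1.182 = 2.584 mg/L.
146 L/s = 0.146 m³/s.
After input B: C = (1.182·2.584 + 0.146·0.182) / 1.328 = 2.32 mg/L.
After input C: C = (1.328·2.32 + 0.22·5.07) / 1.548 = 2.71 mg/L.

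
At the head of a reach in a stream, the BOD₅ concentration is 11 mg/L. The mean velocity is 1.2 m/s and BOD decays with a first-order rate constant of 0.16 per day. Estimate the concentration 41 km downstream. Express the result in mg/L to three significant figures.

10.3 mg/L

Travel time t = 41 km / 1.2 m/s = 4.1e+04/1.2 = 3.417e+04 s = 0.3954 d.
First-order decay: C = 11·exp(−0.16·0.3954) = 11·0.9387 = 10.33 mg/L.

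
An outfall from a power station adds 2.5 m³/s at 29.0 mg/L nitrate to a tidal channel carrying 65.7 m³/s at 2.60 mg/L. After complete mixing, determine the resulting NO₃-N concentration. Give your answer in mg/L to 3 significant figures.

3.57 mg/L

By mass balance at complete mixing, C = (2.5·29 + 65.7·2.6) / (2.5 + 65.7) = 243.3/68.2 = 3.568 mg/L.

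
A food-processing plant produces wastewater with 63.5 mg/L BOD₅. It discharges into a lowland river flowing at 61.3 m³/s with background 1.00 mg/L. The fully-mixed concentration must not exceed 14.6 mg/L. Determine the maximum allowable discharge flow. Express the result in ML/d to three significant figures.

1470 ML/d

Mass balance at complete mixing: C_std·(Q_w + Q_r) = Q_w·C_e + Q_r·C_b.
Rearranging, Q_w = Q_r·(C_std − C_b)/(C_e − C_std) = 61.3·(14.6 − 1) / (63.5 − 14.6) = 17.05 m³/s.
= 1473 ML/d.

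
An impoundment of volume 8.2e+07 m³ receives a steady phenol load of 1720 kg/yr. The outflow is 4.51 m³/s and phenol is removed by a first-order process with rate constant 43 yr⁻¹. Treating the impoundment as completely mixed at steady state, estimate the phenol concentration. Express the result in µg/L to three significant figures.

Outflow Q = 4.51 m³/s × 3.156e+07 s/yr = 1.423e+08 m³/yr.
Steady-state CSTR mass balance: W = Q·C + k·V·C, so C = W/(Q + kV).
Q + kV = 1.423e+08 + 43·8.2e+07 = 3.668e+09 m³/yr.
C = 1720/3.668e+09 = 4.689e-07 kg/m³ = 0.0004689 mg/L = 0.4689 µg/L.

0.469 µg/L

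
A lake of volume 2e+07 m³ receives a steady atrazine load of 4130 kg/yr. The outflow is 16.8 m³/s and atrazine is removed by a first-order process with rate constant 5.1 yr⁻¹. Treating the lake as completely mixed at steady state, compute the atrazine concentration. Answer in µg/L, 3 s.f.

Outflow Q = 16.8 m³/s × 3.156e+07 s/yr = 5.302e+08 m³/yr.
Steady-state CSTR mass balance: W = Q·C + k·V·C, so C = W/(Q + kV).
Q + kV = 5.302e+08 + 5.1·2e+07 = 6.322e+08 m³/yr.
C = 4130/6.322e+08 = 6.533e-06 kg/m³ = 0.006533 mg/L = 6.533 µg/L.

6.53 µg/L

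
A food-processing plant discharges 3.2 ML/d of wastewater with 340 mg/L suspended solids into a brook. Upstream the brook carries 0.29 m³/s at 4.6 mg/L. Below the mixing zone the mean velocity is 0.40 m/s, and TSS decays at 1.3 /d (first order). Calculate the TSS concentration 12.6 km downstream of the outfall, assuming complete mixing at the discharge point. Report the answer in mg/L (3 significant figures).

3.2 ML/d = 0.03704 m³/s.
After complete mixing, C₀ = (0.03704·340 + 0.29·4.6) / 0.327 = 42.58 mg/L.
Travel time t = 1.26e+04 m / 0.40 m/s = 3.15e+04 s = 0.3646 d.
C = 42.58·exp(−1.3·0.3646) = 42.58·0.6225 = 26.51 mg/L.

26.5 mg/L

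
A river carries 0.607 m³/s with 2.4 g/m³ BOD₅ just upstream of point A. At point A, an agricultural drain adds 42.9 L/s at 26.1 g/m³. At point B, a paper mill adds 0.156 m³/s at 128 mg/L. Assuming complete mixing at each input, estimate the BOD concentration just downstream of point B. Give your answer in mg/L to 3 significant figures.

42.9 L/s = 0.0429 m³/s.
After input A: C = (0.607·2.4 + 0.0429·26.1) / 0.6499 = 3.964 mg/L.
After input B: C = (0.6499·3.964 + 0.156·128) / 0.8059 = 27.97 mg/L.

28.0 mg/L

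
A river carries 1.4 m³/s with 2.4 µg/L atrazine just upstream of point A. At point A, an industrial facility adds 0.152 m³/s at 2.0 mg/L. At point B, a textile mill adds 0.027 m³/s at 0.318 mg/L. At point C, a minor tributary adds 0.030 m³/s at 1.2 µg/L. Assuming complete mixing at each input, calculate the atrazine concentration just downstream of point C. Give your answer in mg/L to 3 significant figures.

0.196 mg/L

2.4 µg/L = 0.0024 mg/L.
After input A: C = (1.4·0.0024 + 0.152·2) / 1.552 = 0.198 mg/L.
After input B: C = (1.552·0.198 + 0.027·0.318) / 1.579 = 0.2001 mg/L.
1.2 µg/L = 0.0012 mg/L.
After input C: C = (1.579·0.2001 + 0.03·0.0012) / 1.609 = 0.1964 mg/L.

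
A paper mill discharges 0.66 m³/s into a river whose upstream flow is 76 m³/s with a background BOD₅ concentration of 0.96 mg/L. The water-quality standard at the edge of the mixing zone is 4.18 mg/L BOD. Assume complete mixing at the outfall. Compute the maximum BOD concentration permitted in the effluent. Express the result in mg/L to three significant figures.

Mass balance: 4.18·76.66 = 0.66·Cₑ + 76·0.96.
Cₑ = (320.4 − 72.96) / 0.66 = 375 mg/L.

375 mg/L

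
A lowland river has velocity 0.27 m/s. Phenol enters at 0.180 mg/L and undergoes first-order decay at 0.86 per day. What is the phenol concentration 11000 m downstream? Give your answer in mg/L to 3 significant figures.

Travel time t = 11000 m / 0.27 m/s = 1.1e+04/0.27 = 4.074e+04 s = 0.4715 d.
First-order decay: C = 0.180·exp(−0.86·0.4715) = 0.180·0.6666 = 0.12 mg/L.

0.120 mg/L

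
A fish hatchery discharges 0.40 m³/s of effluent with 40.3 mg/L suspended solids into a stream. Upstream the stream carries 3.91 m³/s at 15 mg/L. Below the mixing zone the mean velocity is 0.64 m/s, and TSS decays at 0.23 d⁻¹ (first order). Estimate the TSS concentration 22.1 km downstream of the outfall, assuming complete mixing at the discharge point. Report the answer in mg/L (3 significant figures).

15.8 mg/L

After complete mixing, C₀ = (0.4·40.3 + 3.91·15) / 4.31 = 17.35 mg/L.
Travel time t = 2.21e+04 m / 0.64 m/s = 3.453e+04 s = 0.3997 d.
C = 17.35·exp(−0.23·0.3997) = 17.35·0.9122 = 15.82 mg/L.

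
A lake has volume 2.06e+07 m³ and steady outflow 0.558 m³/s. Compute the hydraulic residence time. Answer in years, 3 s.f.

1.17 yr

Q = 0.558 m³/s × 3.156e+07 s/yr = 1.761e+07 m³/yr.
Hydraulic residence time τ = V/Q = 2.06e+07/1.761e+07 = 1.17 yr.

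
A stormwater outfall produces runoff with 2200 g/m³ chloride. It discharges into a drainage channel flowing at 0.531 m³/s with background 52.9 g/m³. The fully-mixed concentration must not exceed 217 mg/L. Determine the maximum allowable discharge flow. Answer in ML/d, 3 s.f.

3.80 ML/d

Mass balance at complete mixing: C_std·(Q_w + Q_r) = Q_w·C_e + Q_r·C_b.
Rearranging, Q_w = Q_r·(C_std − C_b)/(C_e − C_std) = 0.531·(217 − 52.9) / (2200 − 217) = 0.04394 m³/s.
= 3.797 ML/d.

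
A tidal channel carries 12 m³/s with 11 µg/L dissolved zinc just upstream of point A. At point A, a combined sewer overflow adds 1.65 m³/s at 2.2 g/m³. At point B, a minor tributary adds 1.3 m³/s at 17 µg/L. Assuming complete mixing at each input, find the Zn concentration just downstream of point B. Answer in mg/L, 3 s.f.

11 µg/L = 0.011 mg/L.
After input A: C = (12·0.011 + 1.65·2.2) / 13.65 = 0.2756 mg/L.
17 µg/L = 0.017 mg/L.
After input B: C = (13.65·0.2756 + 1.3·0.017) / 14.95 = 0.2531 mg/L.

0.253 mg/L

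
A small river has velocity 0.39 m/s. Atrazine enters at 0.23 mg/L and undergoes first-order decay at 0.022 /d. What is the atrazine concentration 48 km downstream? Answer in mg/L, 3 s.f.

0.223 mg/L

Travel time t = 48 km / 0.39 m/s = 4.8e+04/0.39 = 1.231e+05 s = 1.425 d.
First-order decay: C = 0.23·exp(−0.022·1.425) = 0.23·0.9691 = 0.2229 mg/L.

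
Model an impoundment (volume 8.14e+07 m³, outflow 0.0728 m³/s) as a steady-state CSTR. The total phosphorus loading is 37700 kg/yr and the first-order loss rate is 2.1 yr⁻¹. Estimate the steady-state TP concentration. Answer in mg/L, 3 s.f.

Outflow Q = 0.0728 m³/s × 3.156e+07 s/yr = 2.297e+06 m³/yr.
Steady-state CSTR mass balance: W = Q·C + k·V·C, so C = W/(Q + kV).
Q + kV = 2.297e+06 + 2.1·8.14e+07 = 1.732e+08 m³/yr.
C = 37700/1.732e+08 = 0.0002176 kg/m³ = 0.2176 mg/L.

0.218 mg/L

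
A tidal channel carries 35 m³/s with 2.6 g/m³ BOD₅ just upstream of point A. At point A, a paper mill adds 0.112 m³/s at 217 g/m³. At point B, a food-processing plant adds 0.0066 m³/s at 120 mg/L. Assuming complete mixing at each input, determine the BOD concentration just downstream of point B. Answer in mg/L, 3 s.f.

3.31 mg/L

After input A: C = (35·2.6 + 0.112·217) / 35.11 = 3.284 mg/L.
After input B: C = (35.11·3.284 + 0.0066·120) / 35.12 = 3.306 mg/L.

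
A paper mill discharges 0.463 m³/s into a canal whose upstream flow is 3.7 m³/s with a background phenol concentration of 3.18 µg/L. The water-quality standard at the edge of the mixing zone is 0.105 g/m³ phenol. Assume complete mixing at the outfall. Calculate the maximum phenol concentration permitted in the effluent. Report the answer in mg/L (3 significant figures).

0.919 mg/L

3.18 µg/L = 0.00318 mg/L.
Mass balance: 0.105·4.163 = 0.463·Cₑ + 3.7·0.00318.
Cₑ = (0.4371 − 0.01177) / 0.463 = 0.9187 mg/L.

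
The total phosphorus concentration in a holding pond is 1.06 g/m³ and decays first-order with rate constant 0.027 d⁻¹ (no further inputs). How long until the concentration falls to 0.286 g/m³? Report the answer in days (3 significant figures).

48.5 d

t = ln(C₀/C)/k = ln(1.06/0.286)/0.027 = 1.31/0.027 = 48.52 d.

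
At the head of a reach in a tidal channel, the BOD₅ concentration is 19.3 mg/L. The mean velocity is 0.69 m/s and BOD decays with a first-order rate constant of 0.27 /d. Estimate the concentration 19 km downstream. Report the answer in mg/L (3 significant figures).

17.7 mg/L

Travel time t = 19 km / 0.69 m/s = 1.9e+04/0.69 = 2.754e+04 s = 0.3187 d.
First-order decay: C = 19.3·exp(−0.27·0.3187) = 19.3·0.9175 = 17.71 mg/L.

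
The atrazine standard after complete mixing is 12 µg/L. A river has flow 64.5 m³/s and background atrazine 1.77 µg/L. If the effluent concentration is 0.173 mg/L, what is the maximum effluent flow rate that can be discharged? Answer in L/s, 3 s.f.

4100 L/s

1.77 µg/L = 0.00177 mg/L.
12 µg/L = 0.012 mg/L.
Mass balance at complete mixing: C_std·(Q_w + Q_r) = Q_w·C_e + Q_r·C_b.
Rearranging, Q_w = Q_r·(C_std − C_b)/(C_e − C_std) = 64.5·(0.012 − 0.00177) / (0.173 − 0.012) = 4.098 m³/s.
= 4098 L/s.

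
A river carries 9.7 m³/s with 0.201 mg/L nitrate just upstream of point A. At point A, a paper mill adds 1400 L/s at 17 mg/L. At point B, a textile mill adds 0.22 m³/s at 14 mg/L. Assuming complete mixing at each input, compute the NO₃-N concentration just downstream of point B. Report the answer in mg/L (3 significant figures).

1400 L/s = 1.4 m³/s.
After input A: C = (9.7·0.201 + 1.4·17) / 11.1 = 2.32 mg/L.
After input B: C = (11.1·2.32 + 0.22·14) / 11.32 = 2.547 mg/L.

2.55 mg/L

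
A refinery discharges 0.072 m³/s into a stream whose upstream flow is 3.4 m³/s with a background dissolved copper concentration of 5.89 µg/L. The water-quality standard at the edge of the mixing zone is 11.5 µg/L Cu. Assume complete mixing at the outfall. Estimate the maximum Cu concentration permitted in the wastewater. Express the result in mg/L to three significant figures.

0.276 mg/L

5.89 µg/L = 0.00589 mg/L.
11.5 µg/L = 0.0115 mg/L.
Mass balance: 0.0115·3.472 = 0.072·Cₑ + 3.4·0.00589.
Cₑ = (0.03993 − 0.02003) / 0.072 = 0.2764 mg/L.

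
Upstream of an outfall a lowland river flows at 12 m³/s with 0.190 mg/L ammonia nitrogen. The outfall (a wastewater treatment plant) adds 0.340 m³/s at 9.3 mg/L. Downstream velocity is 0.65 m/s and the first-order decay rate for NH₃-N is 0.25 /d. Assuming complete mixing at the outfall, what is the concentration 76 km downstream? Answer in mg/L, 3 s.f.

After complete mixing, C₀ = (0.34·9.3 + 12·0.19) / 12.34 = 0.441 mg/L.
Travel time t = 7.6e+04 m / 0.65 m/s = 1.169e+05 s = 1.353 d.
C = 0.441·exp(−0.25·1.353) = 0.441·0.713 = 0.3144 mg/L.

0.314 mg/L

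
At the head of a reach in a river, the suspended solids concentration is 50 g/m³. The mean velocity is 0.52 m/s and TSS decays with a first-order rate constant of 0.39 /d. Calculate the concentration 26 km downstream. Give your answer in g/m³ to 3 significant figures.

39.9 g/m³

Travel time t = 26 km / 0.52 m/s = 2.6e+04/0.52 = 5e+04 s = 0.5787 d.
First-order decay: C = 50·exp(−0.39·0.5787) = 50·0.798 = 39.9 g/m³.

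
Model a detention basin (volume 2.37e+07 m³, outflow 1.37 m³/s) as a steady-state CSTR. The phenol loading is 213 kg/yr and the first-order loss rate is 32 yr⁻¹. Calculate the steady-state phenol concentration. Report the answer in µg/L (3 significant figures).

Outflow Q = 1.37 m³/s × 3.156e+07 s/yr = 4.323e+07 m³/yr.
Steady-state CSTR mass balance: W = Q·C + k·V·C, so C = W/(Q + kV).
Q + kV = 4.323e+07 + 32·2.37e+07 = 8.016e+08 m³/yr.
C = 213/8.016e+08 = 2.657e-07 kg/m³ = 0.0002657 mg/L = 0.2657 µg/L.

0.266 µg/L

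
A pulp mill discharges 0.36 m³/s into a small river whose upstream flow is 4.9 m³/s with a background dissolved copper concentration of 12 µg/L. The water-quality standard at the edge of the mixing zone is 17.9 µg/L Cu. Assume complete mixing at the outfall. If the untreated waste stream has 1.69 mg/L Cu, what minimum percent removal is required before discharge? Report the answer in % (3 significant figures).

94.2 %

12 µg/L = 0.012 mg/L.
17.9 µg/L = 0.0179 mg/L.
Mass balance: 0.0179·5.26 = 0.36·Cₑ + 4.9·0.012.
Cₑ = (0.09415 − 0.0588) / 0.36 = 0.09821 mg/L.
Required removal = 1 − 0.09821/1.69 = 94.19 %.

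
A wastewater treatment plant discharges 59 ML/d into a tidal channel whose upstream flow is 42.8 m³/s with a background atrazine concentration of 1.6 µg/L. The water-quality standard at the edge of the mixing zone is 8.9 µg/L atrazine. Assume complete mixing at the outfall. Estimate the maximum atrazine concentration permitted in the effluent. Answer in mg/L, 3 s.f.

0.466 mg/L

59 ML/d = 0.6829 m³/s.
1.6 µg/L = 0.0016 mg/L.
8.9 µg/L = 0.0089 mg/L.
Mass balance: 0.0089·43.48 = 0.6829·Cₑ + 42.8·0.0016.
Cₑ = (0.387 − 0.06848) / 0.6829 = 0.4664 mg/L.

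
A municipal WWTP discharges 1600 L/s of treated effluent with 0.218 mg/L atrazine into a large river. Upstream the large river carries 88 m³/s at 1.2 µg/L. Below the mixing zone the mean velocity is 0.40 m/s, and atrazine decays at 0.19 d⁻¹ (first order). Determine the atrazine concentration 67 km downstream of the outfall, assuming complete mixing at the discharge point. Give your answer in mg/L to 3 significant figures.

0.00351 mg/L

1600 L/s = 1.6 m³/s.
1.2 µg/L = 0.0012 mg/L.
After complete mixing, C₀ = (1.6·0.218 + 88·0.0012) / 89.6 = 0.005071 mg/L.
Travel time t = 6.7e+04 m / 0.40 m/s = 1.675e+05 s = 1.939 d.
C = 0.005071·exp(−0.19·1.939) = 0.005071·0.6919 = 0.003509 mg/L.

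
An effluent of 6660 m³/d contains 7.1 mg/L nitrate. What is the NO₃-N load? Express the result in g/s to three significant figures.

0.547 g/s

6660 m³/d = 0.07708 m³/s.
Mass flux = Q·C = 0.07708 m³/s × 7.1 g/m³ = 0.5473 g/s.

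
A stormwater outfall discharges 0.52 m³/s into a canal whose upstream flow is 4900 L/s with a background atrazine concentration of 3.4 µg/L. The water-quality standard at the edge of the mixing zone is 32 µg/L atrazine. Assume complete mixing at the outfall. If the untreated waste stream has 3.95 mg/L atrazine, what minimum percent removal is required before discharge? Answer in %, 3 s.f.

4900 L/s = 4.9 m³/s.
3.4 µg/L = 0.0034 mg/L.
32 µg/L = 0.032 mg/L.
Mass balance: 0.032·5.42 = 0.52·Cₑ + 4.9·0.0034.
Cₑ = (0.1734 − 0.01666) / 0.52 = 0.3015 mg/L.
Required removal = 1 − 0.3015/3.95 = 92.37 %.

92.4 %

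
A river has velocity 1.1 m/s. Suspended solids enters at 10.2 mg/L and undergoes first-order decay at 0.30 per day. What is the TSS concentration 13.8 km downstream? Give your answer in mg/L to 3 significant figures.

9.77 mg/L

Travel time t = 13.8 km / 1.1 m/s = 1.38e+04/1.1 = 1.255e+04 s = 0.1452 d.
First-order decay: C = 10.2·exp(−0.30·0.1452) = 10.2·0.9574 = 9.765 mg/L.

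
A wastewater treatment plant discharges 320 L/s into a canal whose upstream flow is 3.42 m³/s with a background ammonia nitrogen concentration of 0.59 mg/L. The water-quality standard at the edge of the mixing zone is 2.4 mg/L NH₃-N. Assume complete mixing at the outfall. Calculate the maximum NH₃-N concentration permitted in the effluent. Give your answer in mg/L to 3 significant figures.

320 L/s = 0.32 m³/s.
Mass balance: 2.4·3.74 = 0.32·Cₑ + 3.42·0.59.
Cₑ = (8.976 − 2.018) / 0.32 = 21.74 mg/L.

21.7 mg/L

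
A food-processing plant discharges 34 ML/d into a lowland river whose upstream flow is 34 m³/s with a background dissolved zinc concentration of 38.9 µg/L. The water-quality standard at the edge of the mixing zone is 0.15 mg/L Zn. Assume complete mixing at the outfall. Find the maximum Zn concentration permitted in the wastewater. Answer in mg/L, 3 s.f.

34 ML/d = 0.3935 m³/s.
38.9 µg/L = 0.0389 mg/L.
Mass balance: 0.15·34.39 = 0.3935·Cₑ + 34·0.0389.
Cₑ = (5.159 − 1.323) / 0.3935 = 9.749 mg/L.

9.75 mg/L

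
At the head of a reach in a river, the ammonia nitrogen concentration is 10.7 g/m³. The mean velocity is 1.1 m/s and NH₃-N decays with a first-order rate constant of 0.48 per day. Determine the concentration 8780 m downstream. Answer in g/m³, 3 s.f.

Travel time t = 8780 m / 1.1 m/s = 8780/1.1 = 7982 s = 0.09238 d.
First-order decay: C = 10.7·exp(−0.48·0.09238) = 10.7·0.9566 = 10.24 g/m³.

10.2 g/m³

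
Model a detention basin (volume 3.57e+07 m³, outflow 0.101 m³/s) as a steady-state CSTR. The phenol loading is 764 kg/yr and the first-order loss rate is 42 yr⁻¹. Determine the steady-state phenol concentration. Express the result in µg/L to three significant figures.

Outflow Q = 0.101 m³/s × 3.156e+07 s/yr = 3.187e+06 m³/yr.
Steady-state CSTR mass balance: W = Q·C + k·V·C, so C = W/(Q + kV).
Q + kV = 3.187e+06 + 42·3.57e+07 = 1.503e+09 m³/yr.
C = 764/1.503e+09 = 5.085e-07 kg/m³ = 0.0005085 mg/L = 0.5085 µg/L.

0.508 µg/L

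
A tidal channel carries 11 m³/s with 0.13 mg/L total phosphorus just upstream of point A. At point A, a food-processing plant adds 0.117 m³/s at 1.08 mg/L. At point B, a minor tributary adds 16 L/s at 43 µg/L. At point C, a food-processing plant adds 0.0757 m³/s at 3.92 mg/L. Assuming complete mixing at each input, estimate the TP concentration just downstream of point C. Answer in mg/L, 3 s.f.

0.165 mg/L

After input A: C = (11·0.13 + 0.117·1.08) / 11.12 = 0.14 mg/L.
16 L/s = 0.016 m³/s.
43 µg/L = 0.043 mg/L.
After input B: C = (11.12·0.14 + 0.016·0.043) / 11.13 = 0.1399 mg/L.
After input C: C = (11.13·0.1399 + 0.0757·3.92) / 11.21 = 0.1654 mg/L.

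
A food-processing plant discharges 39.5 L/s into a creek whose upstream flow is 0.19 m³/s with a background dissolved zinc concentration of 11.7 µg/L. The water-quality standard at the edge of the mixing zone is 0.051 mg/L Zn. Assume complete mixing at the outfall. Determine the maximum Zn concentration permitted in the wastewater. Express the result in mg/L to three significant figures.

0.240 mg/L

39.5 L/s = 0.0395 m³/s.
11.7 µg/L = 0.0117 mg/L.
Mass balance: 0.051·0.2295 = 0.0395·Cₑ + 0.19·0.0117.
Cₑ = (0.0117 − 0.002223) / 0.0395 = 0.24 mg/L.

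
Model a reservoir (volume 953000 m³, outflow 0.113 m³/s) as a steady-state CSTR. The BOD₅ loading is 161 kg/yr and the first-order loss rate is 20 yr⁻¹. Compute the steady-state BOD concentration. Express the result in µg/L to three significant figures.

Outflow Q = 0.113 m³/s × 3.156e+07 s/yr = 3.566e+06 m³/yr.
Steady-state CSTR mass balance: W = Q·C + k·V·C, so C = W/(Q + kV).
Q + kV = 3.566e+06 + 20·953000 = 2.263e+07 m³/yr.
C = 161/2.263e+07 = 7.116e-06 kg/m³ = 0.007116 mg/L = 7.116 µg/L.

7.12 µg/L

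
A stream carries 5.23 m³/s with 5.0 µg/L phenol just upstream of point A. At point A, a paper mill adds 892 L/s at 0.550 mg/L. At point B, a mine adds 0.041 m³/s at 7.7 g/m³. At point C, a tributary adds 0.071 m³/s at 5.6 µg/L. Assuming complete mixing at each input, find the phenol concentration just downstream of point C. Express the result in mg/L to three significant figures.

5.0 µg/L = 0.005 mg/L.
892 L/s = 0.892 m³/s.
After input A: C = (5.23·0.005 + 0.892·0.55) / 6.122 = 0.08441 mg/L.
After input B: C = (6.122·0.08441 + 0.041·7.7) / 6.163 = 0.1351 mg/L.
5.6 µg/L = 0.0056 mg/L.
After input C: C = (6.163·0.1351 + 0.071·0.0056) / 6.234 = 0.1336 mg/L.

0.134 mg/L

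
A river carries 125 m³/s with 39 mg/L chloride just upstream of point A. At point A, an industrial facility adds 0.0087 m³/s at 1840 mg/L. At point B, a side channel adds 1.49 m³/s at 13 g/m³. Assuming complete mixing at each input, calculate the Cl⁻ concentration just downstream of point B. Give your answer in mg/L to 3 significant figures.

After input A: C = (125·39 + 0.0087·1840) / 125 = 39.13 mg/L.
After input B: C = (125·39.13 + 1.49·13) / 126.5 = 38.82 mg/L.

38.8 mg/L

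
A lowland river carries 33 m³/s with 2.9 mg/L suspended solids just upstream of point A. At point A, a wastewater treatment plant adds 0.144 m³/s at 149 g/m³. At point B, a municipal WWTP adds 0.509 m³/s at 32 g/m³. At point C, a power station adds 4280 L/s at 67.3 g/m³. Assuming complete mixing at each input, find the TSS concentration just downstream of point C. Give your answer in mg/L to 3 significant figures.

11.1 mg/L

After input A: C = (33·2.9 + 0.144·149) / 33.14 = 3.535 mg/L.
After input B: C = (33.14·3.535 + 0.509·32) / 33.65 = 3.965 mg/L.
4280 L/s = 4.28 m³/s.
After input C: C = (33.65·3.965 + 4.28·67.3) / 37.93 = 11.11 mg/L.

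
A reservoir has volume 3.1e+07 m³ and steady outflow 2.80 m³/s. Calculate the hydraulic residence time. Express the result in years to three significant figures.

Q = 2.80 m³/s × 3.156e+07 s/yr = 8.836e+07 m³/yr.
Hydraulic residence time τ = V/Q = 3.1e+07/8.836e+07 = 0.3508 yr.

0.351 yr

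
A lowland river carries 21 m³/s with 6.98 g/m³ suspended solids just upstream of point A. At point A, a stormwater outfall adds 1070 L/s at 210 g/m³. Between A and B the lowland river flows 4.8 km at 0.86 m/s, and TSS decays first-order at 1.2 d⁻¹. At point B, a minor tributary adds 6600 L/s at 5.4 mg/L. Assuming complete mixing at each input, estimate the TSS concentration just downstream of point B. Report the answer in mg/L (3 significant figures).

1070 L/s = 1.07 m³/s.
After input A: C = (21·6.98 + 1.07·210) / 22.07 = 16.82 mg/L.
Over the 4.8 km reach to input B (t = 5581 s = 0.0646 d), decay gives C = 16.82·exp(−1.2·0.0646) = 15.57 mg/L.
6600 L/s = 6.6 m³/s.
After input B: C = (22.07·15.57 + 6.6·5.4) / 28.67 = 13.23 mg/L.

13.2 mg/L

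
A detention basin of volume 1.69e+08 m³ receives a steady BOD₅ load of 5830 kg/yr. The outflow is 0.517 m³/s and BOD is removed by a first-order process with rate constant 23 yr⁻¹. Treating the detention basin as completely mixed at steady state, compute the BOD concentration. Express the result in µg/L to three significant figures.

Outflow Q = 0.517 m³/s × 3.156e+07 s/yr = 1.632e+07 m³/yr.
Steady-state CSTR mass balance: W = Q·C + k·V·C, so C = W/(Q + kV).
Q + kV = 1.632e+07 + 23·1.69e+08 = 3.903e+09 m³/yr.
C = 5830/3.903e+09 = 1.494e-06 kg/m³ = 0.001494 mg/L = 1.494 µg/L.

1.49 µg/L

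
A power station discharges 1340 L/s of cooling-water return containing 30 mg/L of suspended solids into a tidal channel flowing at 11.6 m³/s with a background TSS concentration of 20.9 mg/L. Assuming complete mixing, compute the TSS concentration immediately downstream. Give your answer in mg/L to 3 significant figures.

21.8 mg/L

1340 L/s = 1.34 m³/s.
Conservation of mass across the mixing zone: C = (1.34·30 + 11.6·20.9) / (1.34 + 11.6) = 282.6/12.94 = 21.84 mg/L.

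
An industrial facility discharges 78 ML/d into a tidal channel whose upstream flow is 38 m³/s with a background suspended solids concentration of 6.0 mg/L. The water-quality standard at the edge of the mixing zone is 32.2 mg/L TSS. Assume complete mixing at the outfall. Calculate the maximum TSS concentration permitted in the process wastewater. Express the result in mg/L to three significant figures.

78 ML/d = 0.9028 m³/s.
Mass balance: 32.2·38.9 = 0.9028·Cₑ + 38·6.
Cₑ = (1253 − 228) / 0.9028 = 1135 mg/L.

1140 mg/L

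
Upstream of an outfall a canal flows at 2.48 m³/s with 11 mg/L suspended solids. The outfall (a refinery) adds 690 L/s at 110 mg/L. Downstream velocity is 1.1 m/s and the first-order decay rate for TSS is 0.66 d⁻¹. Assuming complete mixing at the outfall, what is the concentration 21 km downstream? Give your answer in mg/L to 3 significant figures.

28.1 mg/L

690 L/s = 0.69 m³/s.
After complete mixing, C₀ = (0.69·110 + 2.48·11) / 3.17 = 32.55 mg/L.
Travel time t = 2.1e+04 m / 1.1 m/s = 1.909e+04 s = 0.221 d.
C = 32.55·exp(−0.66·0.221) = 32.55·0.8643 = 28.13 mg/L.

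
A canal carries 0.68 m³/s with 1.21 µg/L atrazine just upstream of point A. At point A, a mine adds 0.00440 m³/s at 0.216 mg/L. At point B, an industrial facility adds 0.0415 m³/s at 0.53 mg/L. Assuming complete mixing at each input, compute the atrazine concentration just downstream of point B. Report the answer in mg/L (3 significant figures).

0.0327 mg/L

1.21 µg/L = 0.00121 mg/L.
After input A: C = (0.68·0.00121 + 0.0044·0.216) / 0.6844 = 0.002591 mg/L.
After input B: C = (0.6844·0.002591 + 0.0415·0.53) / 0.7259 = 0.03274 mg/L.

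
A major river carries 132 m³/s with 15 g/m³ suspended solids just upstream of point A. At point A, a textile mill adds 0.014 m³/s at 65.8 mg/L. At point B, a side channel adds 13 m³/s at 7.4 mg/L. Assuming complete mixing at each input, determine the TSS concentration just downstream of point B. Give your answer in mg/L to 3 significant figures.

14.3 mg/L

After input A: C = (132·15 + 0.014·65.8) / 132 = 15.01 mg/L.
After input B: C = (132·15.01 + 13·7.4) / 145 = 14.32 mg/L.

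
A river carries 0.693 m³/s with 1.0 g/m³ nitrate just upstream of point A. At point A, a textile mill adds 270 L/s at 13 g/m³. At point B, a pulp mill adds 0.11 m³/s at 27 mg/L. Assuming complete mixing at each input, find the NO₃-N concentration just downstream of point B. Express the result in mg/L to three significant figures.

270 L/s = 0.27 m³/s.
After input A: C = (0.693·1 + 0.27·13) / 0.963 = 4.364 mg/L.
After input B: C = (0.963·4.364 + 0.11·27) / 1.073 = 6.685 mg/L.

6.68 mg/L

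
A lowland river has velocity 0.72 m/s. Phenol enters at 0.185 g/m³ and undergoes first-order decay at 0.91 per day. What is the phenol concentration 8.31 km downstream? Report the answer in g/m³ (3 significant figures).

0.164 g/m³

Travel time t = 8.31 km / 0.72 m/s = 8310/0.72 = 1.154e+04 s = 0.1336 d.
First-order decay: C = 0.185·exp(−0.91·0.1336) = 0.185·0.8855 = 0.1638 g/m³.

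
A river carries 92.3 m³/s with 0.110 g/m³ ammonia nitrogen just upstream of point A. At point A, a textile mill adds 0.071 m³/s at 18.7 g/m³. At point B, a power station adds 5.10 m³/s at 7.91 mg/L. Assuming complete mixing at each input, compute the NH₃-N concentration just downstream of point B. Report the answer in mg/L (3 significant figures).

After input A: C = (92.3·0.11 + 0.071·18.7) / 92.37 = 0.1243 mg/L.
After input B: C = (92.37·0.1243 + 5.1·7.91) / 97.47 = 0.5317 mg/L.

0.532 mg/L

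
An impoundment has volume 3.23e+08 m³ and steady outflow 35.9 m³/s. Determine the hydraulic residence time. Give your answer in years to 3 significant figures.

Q = 35.9 m³/s × 3.156e+07 s/yr = 1.133e+09 m³/yr.
Hydraulic residence time τ = V/Q = 3.23e+08/1.133e+09 = 0.2851 yr.

0.285 yr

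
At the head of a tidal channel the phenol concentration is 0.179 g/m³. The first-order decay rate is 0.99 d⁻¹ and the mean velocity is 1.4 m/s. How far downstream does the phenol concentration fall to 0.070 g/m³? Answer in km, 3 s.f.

From C = C₀·e^(−kt), t = ln(C₀/C)/k = ln(0.179/0.070)/0.99 = 0.9389/0.99 = 0.9484 d.
Distance = v·t = 1.4 m/s × 8.194e+04 s = 1.147e+05 m = 114.7 km.

115 km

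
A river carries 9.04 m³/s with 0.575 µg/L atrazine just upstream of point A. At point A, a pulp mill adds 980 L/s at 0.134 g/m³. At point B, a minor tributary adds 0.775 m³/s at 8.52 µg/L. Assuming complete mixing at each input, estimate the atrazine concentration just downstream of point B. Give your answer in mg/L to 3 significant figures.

0.0133 mg/L

0.575 µg/L = 0.000575 mg/L.
980 L/s = 0.98 m³/s.
After input A: C = (9.04·0.000575 + 0.98·0.134) / 10.02 = 0.01362 mg/L.
8.52 µg/L = 0.00852 mg/L.
After input B: C = (10.02·0.01362 + 0.775·0.00852) / 10.79 = 0.01326 mg/L.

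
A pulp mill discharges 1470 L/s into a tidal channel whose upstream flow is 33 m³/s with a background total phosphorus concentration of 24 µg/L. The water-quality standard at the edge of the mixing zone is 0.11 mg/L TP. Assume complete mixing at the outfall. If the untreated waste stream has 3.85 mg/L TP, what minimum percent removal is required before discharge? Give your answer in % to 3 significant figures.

1470 L/s = 1.47 m³/s.
24 µg/L = 0.024 mg/L.
Mass balance: 0.11·34.47 = 1.47·Cₑ + 33·0.024.
Cₑ = (3.792 − 0.792) / 1.47 = 2.041 mg/L.
Required removal = 1 − 2.041/3.85 = 47 %.

47.0 %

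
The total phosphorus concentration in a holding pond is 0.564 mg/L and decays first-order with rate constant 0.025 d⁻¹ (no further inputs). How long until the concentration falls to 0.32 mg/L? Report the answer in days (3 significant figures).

22.7 d

t = ln(C₀/C)/k = ln(0.564/0.32)/0.025 = 0.5667/0.025 = 22.67 d.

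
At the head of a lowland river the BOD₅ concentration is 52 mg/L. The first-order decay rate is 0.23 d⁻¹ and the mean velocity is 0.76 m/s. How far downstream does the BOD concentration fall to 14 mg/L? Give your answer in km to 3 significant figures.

375 km

From C = C₀·e^(−kt), t = ln(C₀/C)/k = ln(52/14)/0.23 = 1.312/0.23 = 5.705 d.
Distance = v·t = 0.76 m/s × 4.929e+05 s = 3.746e+05 m = 374.6 km.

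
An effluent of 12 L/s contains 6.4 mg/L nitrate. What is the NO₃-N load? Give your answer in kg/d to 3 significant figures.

12 L/s = 0.012 m³/s.
Mass flux = Q·C = 0.012 m³/s × 6.4 g/m³ = 0.0768 g/s.
= 0.0768 g/s × 86.4 = 6.636 kg/d.

6.64 kg/d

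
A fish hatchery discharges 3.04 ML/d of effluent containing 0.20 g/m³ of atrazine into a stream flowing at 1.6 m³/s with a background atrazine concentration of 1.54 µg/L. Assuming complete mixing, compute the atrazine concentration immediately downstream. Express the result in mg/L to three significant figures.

3.04 ML/d = 0.03519 m³/s.
1.54 µg/L = 0.00154 mg/L.
Flow-weighted mixing gives C = (0.03519·0.2 + 1.6·0.00154) / (0.03519 + 1.6) = 0.009501/1.635 = 0.00581 mg/L.

0.00581 mg/L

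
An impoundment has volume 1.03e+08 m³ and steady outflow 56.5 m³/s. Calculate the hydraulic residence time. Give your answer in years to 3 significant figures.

Q = 56.5 m³/s × 3.156e+07 s/yr = 1.783e+09 m³/yr.
Hydraulic residence time τ = V/Q = 1.03e+08/1.783e+09 = 0.05777 yr.

0.0578 yr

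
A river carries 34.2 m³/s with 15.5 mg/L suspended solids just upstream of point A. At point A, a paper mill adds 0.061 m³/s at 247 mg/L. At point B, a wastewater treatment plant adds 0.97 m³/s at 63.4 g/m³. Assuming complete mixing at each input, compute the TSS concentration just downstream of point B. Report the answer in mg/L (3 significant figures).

17.2 mg/L

After input A: C = (34.2·15.5 + 0.061·247) / 34.26 = 15.91 mg/L.
After input B: C = (34.26·15.91 + 0.97·63.4) / 35.23 = 17.22 mg/L.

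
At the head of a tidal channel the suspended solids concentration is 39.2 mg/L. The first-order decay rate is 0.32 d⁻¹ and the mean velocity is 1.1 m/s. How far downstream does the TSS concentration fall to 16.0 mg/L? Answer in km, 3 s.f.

From C = C₀·e^(−kt), t = ln(C₀/C)/k = ln(39.2/16.0)/0.32 = 0.8961/0.32 = 2.8 d.
Distance = v·t = 1.1 m/s × 2.419e+05 s = 2.661e+05 m = 266.1 km.

266 km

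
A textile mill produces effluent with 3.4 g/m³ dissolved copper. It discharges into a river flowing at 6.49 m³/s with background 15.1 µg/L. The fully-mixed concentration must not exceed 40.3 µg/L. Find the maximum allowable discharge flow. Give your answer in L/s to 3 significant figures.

15.1 µg/L = 0.0151 mg/L.
40.3 µg/L = 0.0403 mg/L.
Mass balance at complete mixing: C_std·(Q_w + Q_r) = Q_w·C_e + Q_r·C_b.
Rearranging, Q_w = Q_r·(C_std − C_b)/(C_e − C_std) = 6.49·(0.0403 − 0.0151) / (3.4 − 0.0403) = 0.04868 m³/s.
= 48.68 L/s.

48.7 L/s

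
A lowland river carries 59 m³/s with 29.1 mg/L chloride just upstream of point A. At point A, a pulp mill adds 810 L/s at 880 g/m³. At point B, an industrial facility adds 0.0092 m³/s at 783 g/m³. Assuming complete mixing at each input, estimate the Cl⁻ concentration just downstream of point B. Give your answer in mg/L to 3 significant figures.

40.7 mg/L

810 L/s = 0.81 m³/s.
After input A: C = (59·29.1 + 0.81·880) / 59.81 = 40.62 mg/L.
After input B: C = (59.81·40.62 + 0.0092·783) / 59.82 = 40.74 mg/L.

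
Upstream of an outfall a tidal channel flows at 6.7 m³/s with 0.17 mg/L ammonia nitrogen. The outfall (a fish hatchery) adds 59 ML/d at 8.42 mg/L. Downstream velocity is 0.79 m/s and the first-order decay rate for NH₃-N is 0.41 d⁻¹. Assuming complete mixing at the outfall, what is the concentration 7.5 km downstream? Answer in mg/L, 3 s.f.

0.892 mg/L

59 ML/d = 0.6829 m³/s.
After complete mixing, C₀ = (0.6829·8.42 + 6.7·0.17) / 7.383 = 0.9331 mg/L.
Travel time t = 7500 m / 0.79 m/s = 9494 s = 0.1099 d.
C = 0.9331·exp(−0.41·0.1099) = 0.9331·0.9559 = 0.892 mg/L.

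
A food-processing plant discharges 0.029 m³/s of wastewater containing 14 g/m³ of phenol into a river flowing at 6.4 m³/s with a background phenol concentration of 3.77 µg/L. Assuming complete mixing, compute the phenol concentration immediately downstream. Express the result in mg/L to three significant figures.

3.77 µg/L = 0.00377 mg/L.
Conservation of mass across the mixing zone: C = (0.029·14 + 6.4·0.00377) / (0.029 + 6.4) = 0.4301/6.429 = 0.0669 mg/L.

0.0669 mg/L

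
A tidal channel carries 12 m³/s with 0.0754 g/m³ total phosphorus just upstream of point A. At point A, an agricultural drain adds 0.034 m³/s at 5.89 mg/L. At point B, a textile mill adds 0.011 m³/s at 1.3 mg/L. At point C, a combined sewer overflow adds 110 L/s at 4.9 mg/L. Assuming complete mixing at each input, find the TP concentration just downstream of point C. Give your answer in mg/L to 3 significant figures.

After input A: C = (12·0.0754 + 0.034·5.89) / 12.03 = 0.09183 mg/L.
After input B: C = (12.03·0.09183 + 0.011·1.3) / 12.04 = 0.09293 mg/L.
110 L/s = 0.11 m³/s.
After input C: C = (12.04·0.09293 + 0.11·4.9) / 12.15 = 0.1364 mg/L.

0.136 mg/L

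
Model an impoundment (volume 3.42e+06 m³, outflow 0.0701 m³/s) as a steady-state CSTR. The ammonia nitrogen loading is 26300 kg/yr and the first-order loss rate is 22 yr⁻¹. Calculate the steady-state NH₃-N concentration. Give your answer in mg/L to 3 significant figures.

Outflow Q = 0.0701 m³/s × 3.156e+07 s/yr = 2.212e+06 m³/yr.
Steady-state CSTR mass balance: W = Q·C + k·V·C, so C = W/(Q + kV).
Q + kV = 2.212e+06 + 22·3.42e+06 = 7.745e+07 m³/yr.
C = 26300/7.745e+07 = 0.0003396 kg/m³ = 0.3396 mg/L.

0.340 mg/L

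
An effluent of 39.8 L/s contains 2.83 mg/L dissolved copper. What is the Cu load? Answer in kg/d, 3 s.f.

39.8 L/s = 0.0398 m³/s.
Mass flux = Q·C = 0.0398 m³/s × 2.83 g/m³ = 0.1126 g/s.
= 0.1126 g/s × 86.4 = 9.732 kg/d.

9.73 kg/d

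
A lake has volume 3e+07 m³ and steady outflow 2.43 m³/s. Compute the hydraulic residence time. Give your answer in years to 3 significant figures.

Q = 2.43 m³/s × 3.156e+07 s/yr = 7.668e+07 m³/yr.
Hydraulic residence time τ = V/Q = 3e+07/7.668e+07 = 0.3912 yr.

0.391 yr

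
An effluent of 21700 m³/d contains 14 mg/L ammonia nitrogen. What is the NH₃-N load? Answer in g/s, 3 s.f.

3.52 g/s

21700 m³/d = 0.2512 m³/s.
Mass flux = Q·C = 0.2512 m³/s × 14 g/m³ = 3.516 g/s.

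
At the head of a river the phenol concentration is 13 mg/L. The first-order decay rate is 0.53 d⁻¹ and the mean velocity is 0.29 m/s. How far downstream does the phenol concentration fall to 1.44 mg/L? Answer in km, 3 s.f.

From C = C₀·e^(−kt), t = ln(C₀/C)/k = ln(13/1.44)/0.53 = 2.2/0.53 = 4.152 d.
Distance = v·t = 0.29 m/s × 3.587e+05 s = 1.04e+05 m = 104 km.

104 km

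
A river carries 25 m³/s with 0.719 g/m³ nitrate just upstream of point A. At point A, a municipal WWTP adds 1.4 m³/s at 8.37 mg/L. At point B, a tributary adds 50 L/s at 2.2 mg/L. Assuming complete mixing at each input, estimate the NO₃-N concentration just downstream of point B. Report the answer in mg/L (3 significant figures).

After input A: C = (25·0.719 + 1.4·8.37) / 26.4 = 1.125 mg/L.
50 L/s = 0.05 m³/s.
After input B: C = (26.4·1.125 + 0.05·2.2) / 26.45 = 1.127 mg/L.

1.13 mg/L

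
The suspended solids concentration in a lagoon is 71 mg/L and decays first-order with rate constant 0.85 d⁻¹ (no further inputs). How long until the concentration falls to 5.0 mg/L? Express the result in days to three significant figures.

3.12 d

t = ln(C₀/C)/k = ln(71/5.0)/0.85 = 2.653/0.85 = 3.121 d.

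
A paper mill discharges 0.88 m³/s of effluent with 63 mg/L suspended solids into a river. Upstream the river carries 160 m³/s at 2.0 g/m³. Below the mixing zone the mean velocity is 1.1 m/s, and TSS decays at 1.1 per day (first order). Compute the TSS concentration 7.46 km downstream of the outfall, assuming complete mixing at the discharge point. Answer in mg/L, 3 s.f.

After complete mixing, C₀ = (0.88·63 + 160·2) / 160.9 = 2.334 mg/L.
Travel time t = 7460 m / 1.1 m/s = 6782 s = 0.07849 d.
C = 2.334·exp(−1.1·0.07849) = 2.334·0.9173 = 2.141 mg/L.

2.14 mg/L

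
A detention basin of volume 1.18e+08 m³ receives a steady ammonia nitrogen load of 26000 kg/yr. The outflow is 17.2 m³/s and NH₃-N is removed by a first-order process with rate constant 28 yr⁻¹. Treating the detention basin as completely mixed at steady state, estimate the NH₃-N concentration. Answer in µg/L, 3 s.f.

Outflow Q = 17.2 m³/s × 3.156e+07 s/yr = 5.428e+08 m³/yr.
Steady-state CSTR mass balance: W = Q·C + k·V·C, so C = W/(Q + kV).
Q + kV = 5.428e+08 + 28·1.18e+08 = 3.847e+09 m³/yr.
C = 26000/3.847e+09 = 6.759e-06 kg/m³ = 0.006759 mg/L = 6.759 µg/L.

6.76 µg/L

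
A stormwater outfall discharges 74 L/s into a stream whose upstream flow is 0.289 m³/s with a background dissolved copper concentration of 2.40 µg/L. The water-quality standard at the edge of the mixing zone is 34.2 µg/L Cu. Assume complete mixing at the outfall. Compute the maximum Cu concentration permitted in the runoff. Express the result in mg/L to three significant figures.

74 L/s = 0.074 m³/s.
2.40 µg/L = 0.0024 mg/L.
34.2 µg/L = 0.0342 mg/L.
Mass balance: 0.0342·0.363 = 0.074·Cₑ + 0.289·0.0024.
Cₑ = (0.01241 − 0.0006936) / 0.074 = 0.1584 mg/L.

0.158 mg/L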